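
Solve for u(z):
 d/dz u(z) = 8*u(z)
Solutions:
 u(z) = C1*exp(8*z)


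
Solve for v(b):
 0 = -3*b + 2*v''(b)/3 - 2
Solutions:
 v(b) = C1 + C2*b + 3*b^3/4 + 3*b^2/2


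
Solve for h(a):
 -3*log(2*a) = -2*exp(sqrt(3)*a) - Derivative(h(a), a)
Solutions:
 h(a) = C1 + 3*a*log(a) + 3*a*(-1 + log(2)) - 2*sqrt(3)*exp(sqrt(3)*a)/3


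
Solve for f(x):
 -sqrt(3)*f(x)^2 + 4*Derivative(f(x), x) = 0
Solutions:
 f(x) = -4/(C1 + sqrt(3)*x)


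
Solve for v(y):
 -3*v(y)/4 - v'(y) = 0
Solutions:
 v(y) = C1*exp(-3*y/4)


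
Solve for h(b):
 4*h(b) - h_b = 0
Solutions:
 h(b) = C1*exp(4*b)


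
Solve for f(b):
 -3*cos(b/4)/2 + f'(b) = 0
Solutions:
 f(b) = C1 + 6*sin(b/4)


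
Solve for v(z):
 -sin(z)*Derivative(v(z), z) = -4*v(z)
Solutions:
 v(z) = C1*(cos(z)^2 - 2*cos(z) + 1)/(cos(z)^2 + 2*cos(z) + 1)


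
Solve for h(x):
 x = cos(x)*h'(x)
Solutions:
 h(x) = C1 + Integral(x/cos(x), x)


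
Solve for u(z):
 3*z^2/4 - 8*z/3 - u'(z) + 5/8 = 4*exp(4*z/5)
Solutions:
 u(z) = C1 + z^3/4 - 4*z^2/3 + 5*z/8 - 5*exp(4*z/5)


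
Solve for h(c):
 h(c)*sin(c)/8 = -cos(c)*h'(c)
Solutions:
 h(c) = C1*cos(c)^(1/8)


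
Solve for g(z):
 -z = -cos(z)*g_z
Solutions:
 g(z) = C1 + Integral(z/cos(z), z)


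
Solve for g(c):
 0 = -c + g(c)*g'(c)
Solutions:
 g(c) = -sqrt(C1 + c^2)
 g(c) = sqrt(C1 + c^2)


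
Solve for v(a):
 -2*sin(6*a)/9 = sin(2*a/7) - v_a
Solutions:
 v(a) = C1 - 7*cos(2*a/7)/2 - cos(6*a)/27


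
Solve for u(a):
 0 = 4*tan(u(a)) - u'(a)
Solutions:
 u(a) = pi - asin(C1*exp(4*a))
 u(a) = asin(C1*exp(4*a))


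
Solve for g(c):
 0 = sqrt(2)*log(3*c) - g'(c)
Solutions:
 g(c) = C1 + sqrt(2)*c*log(c) - sqrt(2)*c + sqrt(2)*c*log(3)


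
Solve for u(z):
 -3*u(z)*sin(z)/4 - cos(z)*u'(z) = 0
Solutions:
 u(z) = C1*cos(z)^(3/4)


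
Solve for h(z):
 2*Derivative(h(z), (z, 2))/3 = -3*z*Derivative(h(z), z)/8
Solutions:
 h(z) = C1 + C2*erf(3*sqrt(2)*z/8)


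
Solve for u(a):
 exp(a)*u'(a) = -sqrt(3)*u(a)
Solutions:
 u(a) = C1*exp(sqrt(3)*exp(-a))


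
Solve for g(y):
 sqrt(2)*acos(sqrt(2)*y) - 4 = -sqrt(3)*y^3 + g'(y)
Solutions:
 g(y) = C1 + sqrt(3)*y^4/4 - 4*y + sqrt(2)*(y*acos(sqrt(2)*y) - sqrt(2)*sqrt(1 - 2*y^2)/2)


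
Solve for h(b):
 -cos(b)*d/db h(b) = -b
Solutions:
 h(b) = C1 + Integral(b/cos(b), b)


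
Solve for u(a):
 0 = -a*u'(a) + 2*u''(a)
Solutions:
 u(a) = C1 + C2*erfi(a/2)


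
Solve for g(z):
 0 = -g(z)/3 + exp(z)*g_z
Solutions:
 g(z) = C1*exp(-exp(-z)/3)


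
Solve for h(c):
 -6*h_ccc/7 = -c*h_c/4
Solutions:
 h(c) = C1 + Integral(C2*airyai(3^(2/3)*7^(1/3)*c/6) + C3*airybi(3^(2/3)*7^(1/3)*c/6), c)


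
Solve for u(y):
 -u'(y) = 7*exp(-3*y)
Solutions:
 u(y) = C1 + 7*exp(-3*y)/3


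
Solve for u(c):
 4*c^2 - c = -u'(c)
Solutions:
 u(c) = C1 - 4*c^3/3 + c^2/2


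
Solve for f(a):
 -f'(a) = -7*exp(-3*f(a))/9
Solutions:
 f(a) = log(C1 + 7*a/3)/3
 f(a) = log((-1 - sqrt(3)*I)*(C1 + 7*a/3)^(1/3)/2)
 f(a) = log((-1 + sqrt(3)*I)*(C1 + 7*a/3)^(1/3)/2)


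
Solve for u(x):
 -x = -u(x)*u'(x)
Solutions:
 u(x) = -sqrt(C1 + x^2)
 u(x) = sqrt(C1 + x^2)


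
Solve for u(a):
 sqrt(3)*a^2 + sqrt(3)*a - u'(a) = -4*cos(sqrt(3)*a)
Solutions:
 u(a) = C1 + sqrt(3)*a^3/3 + sqrt(3)*a^2/2 + 4*sqrt(3)*sin(sqrt(3)*a)/3


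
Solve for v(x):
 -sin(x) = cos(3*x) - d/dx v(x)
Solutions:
 v(x) = C1 + sin(3*x)/3 - cos(x)


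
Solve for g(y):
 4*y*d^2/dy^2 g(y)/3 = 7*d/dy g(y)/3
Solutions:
 g(y) = C1 + C2*y^(11/4)


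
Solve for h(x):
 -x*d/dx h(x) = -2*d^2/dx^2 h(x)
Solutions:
 h(x) = C1 + C2*erfi(x/2)


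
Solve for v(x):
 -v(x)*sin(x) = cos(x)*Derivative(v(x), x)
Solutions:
 v(x) = C1*cos(x)


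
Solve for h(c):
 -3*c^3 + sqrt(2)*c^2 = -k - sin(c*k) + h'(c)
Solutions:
 h(c) = C1 - 3*c^4/4 + sqrt(2)*c^3/3 + c*k - cos(c*k)/k


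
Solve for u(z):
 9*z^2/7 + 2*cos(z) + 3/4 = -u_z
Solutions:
 u(z) = C1 - 3*z^3/7 - 3*z/4 - 2*sin(z)


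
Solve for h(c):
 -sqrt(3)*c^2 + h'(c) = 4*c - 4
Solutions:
 h(c) = C1 + sqrt(3)*c^3/3 + 2*c^2 - 4*c


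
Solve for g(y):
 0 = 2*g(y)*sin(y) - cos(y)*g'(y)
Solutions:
 g(y) = C1/cos(y)^2


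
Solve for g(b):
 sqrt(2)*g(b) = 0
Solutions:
 g(b) = 0


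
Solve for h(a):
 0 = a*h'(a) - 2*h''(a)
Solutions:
 h(a) = C1 + C2*erfi(a/2)


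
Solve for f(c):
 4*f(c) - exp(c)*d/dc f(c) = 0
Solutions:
 f(c) = C1*exp(-4*exp(-c))


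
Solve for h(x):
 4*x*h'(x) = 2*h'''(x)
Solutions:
 h(x) = C1 + Integral(C2*airyai(2^(1/3)*x) + C3*airybi(2^(1/3)*x), x)


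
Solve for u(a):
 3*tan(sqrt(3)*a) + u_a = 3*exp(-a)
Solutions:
 u(a) = C1 - sqrt(3)*log(tan(sqrt(3)*a)^2 + 1)/2 - 3*exp(-a)


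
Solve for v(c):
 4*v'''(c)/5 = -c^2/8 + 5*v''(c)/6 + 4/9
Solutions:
 v(c) = C1 + C2*c + C3*exp(25*c/24) + c^4/80 + 6*c^3/125 - 1204*c^2/9375


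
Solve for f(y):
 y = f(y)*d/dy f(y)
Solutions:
 f(y) = -sqrt(C1 + y^2)
 f(y) = sqrt(C1 + y^2)


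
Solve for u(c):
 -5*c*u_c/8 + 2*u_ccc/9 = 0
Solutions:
 u(c) = C1 + Integral(C2*airyai(2^(2/3)*45^(1/3)*c/4) + C3*airybi(2^(2/3)*45^(1/3)*c/4), c)


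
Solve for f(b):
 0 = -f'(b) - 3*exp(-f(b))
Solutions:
 f(b) = log(C1 - 3*b)


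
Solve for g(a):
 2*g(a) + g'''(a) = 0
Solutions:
 g(a) = C3*exp(-2^(1/3)*a) + (C1*sin(2^(1/3)*sqrt(3)*a/2) + C2*cos(2^(1/3)*sqrt(3)*a/2))*exp(2^(1/3)*a/2)


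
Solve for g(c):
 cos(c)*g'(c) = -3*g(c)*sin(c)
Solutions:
 g(c) = C1*cos(c)^3


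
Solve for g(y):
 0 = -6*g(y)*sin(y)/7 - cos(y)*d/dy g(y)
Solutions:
 g(y) = C1*cos(y)^(6/7)


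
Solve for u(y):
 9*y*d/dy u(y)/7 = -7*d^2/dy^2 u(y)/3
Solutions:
 u(y) = C1 + C2*erf(3*sqrt(6)*y/14)


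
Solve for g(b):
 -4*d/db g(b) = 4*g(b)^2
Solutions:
 g(b) = 1/(C1 + b)


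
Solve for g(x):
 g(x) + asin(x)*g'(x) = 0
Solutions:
 g(x) = C1*exp(-Integral(1/asin(x), x))


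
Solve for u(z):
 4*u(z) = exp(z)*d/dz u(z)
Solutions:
 u(z) = C1*exp(-4*exp(-z))


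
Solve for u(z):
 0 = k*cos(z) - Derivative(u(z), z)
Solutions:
 u(z) = C1 + k*sin(z)


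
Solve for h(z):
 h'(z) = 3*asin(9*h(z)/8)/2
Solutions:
 Integral(1/asin(9*_y/8), (_y, h(z))) = C1 + 3*z/2


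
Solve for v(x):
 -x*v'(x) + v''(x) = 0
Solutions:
 v(x) = C1 + C2*erfi(sqrt(2)*x/2)


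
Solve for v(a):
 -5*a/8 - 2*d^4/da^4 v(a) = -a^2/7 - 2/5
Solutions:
 v(a) = C1 + C2*a + C3*a^2 + C4*a^3 + a^6/5040 - a^5/384 + a^4/120


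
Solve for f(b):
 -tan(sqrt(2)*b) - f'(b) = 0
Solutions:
 f(b) = C1 + sqrt(2)*log(cos(sqrt(2)*b))/2


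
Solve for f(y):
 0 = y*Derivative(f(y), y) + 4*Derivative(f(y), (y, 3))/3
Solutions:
 f(y) = C1 + Integral(C2*airyai(-6^(1/3)*y/2) + C3*airybi(-6^(1/3)*y/2), y)


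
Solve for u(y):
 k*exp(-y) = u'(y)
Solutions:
 u(y) = C1 - k*exp(-y)


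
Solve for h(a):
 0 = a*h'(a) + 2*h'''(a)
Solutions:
 h(a) = C1 + Integral(C2*airyai(-2^(2/3)*a/2) + C3*airybi(-2^(2/3)*a/2), a)


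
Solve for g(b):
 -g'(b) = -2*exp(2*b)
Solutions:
 g(b) = C1 + exp(2*b)


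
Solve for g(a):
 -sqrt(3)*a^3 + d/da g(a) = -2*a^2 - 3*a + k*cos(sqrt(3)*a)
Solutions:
 g(a) = C1 + sqrt(3)*a^4/4 - 2*a^3/3 - 3*a^2/2 + sqrt(3)*k*sin(sqrt(3)*a)/3


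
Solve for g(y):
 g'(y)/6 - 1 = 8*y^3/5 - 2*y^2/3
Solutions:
 g(y) = C1 + 12*y^4/5 - 4*y^3/3 + 6*y


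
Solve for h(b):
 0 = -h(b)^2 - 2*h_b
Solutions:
 h(b) = 2/(C1 + b)


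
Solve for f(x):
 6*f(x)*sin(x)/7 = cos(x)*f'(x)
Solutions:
 f(x) = C1/cos(x)^(6/7)


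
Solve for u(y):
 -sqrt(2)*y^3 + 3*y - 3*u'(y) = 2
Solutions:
 u(y) = C1 - sqrt(2)*y^4/12 + y^2/2 - 2*y/3


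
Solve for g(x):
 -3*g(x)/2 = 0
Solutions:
 g(x) = 0


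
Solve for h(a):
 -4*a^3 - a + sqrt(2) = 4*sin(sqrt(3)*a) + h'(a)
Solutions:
 h(a) = C1 - a^4 - a^2/2 + sqrt(2)*a + 4*sqrt(3)*cos(sqrt(3)*a)/3


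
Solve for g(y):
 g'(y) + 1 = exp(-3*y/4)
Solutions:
 g(y) = C1 - y - 4*exp(-3*y/4)/3


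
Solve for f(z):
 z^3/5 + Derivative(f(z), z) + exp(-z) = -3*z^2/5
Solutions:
 f(z) = C1 - z^4/20 - z^3/5 + exp(-z)


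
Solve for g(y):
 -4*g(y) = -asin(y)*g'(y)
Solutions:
 g(y) = C1*exp(4*Integral(1/asin(y), y))


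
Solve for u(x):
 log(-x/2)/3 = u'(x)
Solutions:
 u(x) = C1 + x*log(-x)/3 + x*(-1 - log(2))/3


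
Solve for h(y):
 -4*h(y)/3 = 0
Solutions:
 h(y) = 0


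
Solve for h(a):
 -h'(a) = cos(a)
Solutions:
 h(a) = C1 - sin(a)


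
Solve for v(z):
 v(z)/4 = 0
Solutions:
 v(z) = 0


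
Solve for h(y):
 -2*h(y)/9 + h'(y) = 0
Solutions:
 h(y) = C1*exp(2*y/9)


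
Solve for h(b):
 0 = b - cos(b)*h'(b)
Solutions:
 h(b) = C1 + Integral(b/cos(b), b)


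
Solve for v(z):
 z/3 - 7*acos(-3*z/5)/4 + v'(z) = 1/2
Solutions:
 v(z) = C1 - z^2/6 + 7*z*acos(-3*z/5)/4 + z/2 + 7*sqrt(25 - 9*z^2)/12


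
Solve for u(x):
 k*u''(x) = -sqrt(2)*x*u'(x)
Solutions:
 u(x) = C1 + C2*sqrt(k)*erf(2^(3/4)*x*sqrt(1/k)/2)


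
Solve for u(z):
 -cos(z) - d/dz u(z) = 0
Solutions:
 u(z) = C1 - sin(z)


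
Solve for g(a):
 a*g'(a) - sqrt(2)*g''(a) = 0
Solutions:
 g(a) = C1 + C2*erfi(2^(1/4)*a/2)


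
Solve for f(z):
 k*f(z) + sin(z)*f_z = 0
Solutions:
 f(z) = C1*exp(k*(-log(cos(z) - 1) + log(cos(z) + 1))/2)


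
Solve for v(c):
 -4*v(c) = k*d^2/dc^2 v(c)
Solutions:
 v(c) = C1*exp(-2*c*sqrt(-1/k)) + C2*exp(2*c*sqrt(-1/k))


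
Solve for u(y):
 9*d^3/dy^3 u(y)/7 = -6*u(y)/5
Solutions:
 u(y) = C3*exp(-14^(1/3)*15^(2/3)*y/15) + (C1*sin(14^(1/3)*3^(1/6)*5^(2/3)*y/10) + C2*cos(14^(1/3)*3^(1/6)*5^(2/3)*y/10))*exp(14^(1/3)*15^(2/3)*y/30)


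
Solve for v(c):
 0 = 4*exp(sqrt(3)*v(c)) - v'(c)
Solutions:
 v(c) = sqrt(3)*(2*log(-1/(C1 + 4*c)) - log(3))/6


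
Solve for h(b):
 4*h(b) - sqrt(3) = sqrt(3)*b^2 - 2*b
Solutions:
 h(b) = sqrt(3)*b^2/4 - b/2 + sqrt(3)/4


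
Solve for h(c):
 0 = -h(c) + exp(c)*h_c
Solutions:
 h(c) = C1*exp(-exp(-c))


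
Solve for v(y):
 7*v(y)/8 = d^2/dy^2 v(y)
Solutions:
 v(y) = C1*exp(-sqrt(14)*y/4) + C2*exp(sqrt(14)*y/4)


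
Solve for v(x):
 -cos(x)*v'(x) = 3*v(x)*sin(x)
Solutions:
 v(x) = C1*cos(x)^3


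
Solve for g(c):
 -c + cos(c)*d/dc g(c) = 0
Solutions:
 g(c) = C1 + Integral(c/cos(c), c)


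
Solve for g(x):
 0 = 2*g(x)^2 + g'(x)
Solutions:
 g(x) = 1/(C1 + 2*x)


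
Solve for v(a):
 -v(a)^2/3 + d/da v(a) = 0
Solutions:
 v(a) = -3/(C1 + a)


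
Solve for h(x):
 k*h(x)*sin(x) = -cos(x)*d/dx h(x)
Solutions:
 h(x) = C1*exp(k*log(cos(x)))


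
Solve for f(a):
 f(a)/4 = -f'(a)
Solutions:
 f(a) = C1*exp(-a/4)


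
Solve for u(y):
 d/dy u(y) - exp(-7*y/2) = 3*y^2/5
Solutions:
 u(y) = C1 + y^3/5 - 2*exp(-7*y/2)/7


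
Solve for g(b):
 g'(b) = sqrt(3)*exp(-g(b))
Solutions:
 g(b) = log(C1 + sqrt(3)*b)


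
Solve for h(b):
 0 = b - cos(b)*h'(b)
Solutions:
 h(b) = C1 + Integral(b/cos(b), b)


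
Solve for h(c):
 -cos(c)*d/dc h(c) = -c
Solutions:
 h(c) = C1 + Integral(c/cos(c), c)


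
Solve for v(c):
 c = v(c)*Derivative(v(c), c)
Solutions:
 v(c) = -sqrt(C1 + c^2)
 v(c) = sqrt(C1 + c^2)


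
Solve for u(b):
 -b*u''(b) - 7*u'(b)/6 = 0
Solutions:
 u(b) = C1 + C2/b^(1/6)


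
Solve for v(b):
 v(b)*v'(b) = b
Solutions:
 v(b) = -sqrt(C1 + b^2)
 v(b) = sqrt(C1 + b^2)


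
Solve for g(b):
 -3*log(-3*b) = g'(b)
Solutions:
 g(b) = C1 - 3*b*log(-b) + 3*b*(1 - log(3))


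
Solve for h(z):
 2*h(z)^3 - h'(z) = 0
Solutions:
 h(z) = -sqrt(2)*sqrt(-1/(C1 + 2*z))/2
 h(z) = sqrt(2)*sqrt(-1/(C1 + 2*z))/2


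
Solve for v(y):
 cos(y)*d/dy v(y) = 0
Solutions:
 v(y) = C1


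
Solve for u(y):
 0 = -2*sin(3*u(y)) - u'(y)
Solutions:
 u(y) = -acos((-C1 - exp(12*y))/(C1 - exp(12*y)))/3 + 2*pi/3
 u(y) = acos((-C1 - exp(12*y))/(C1 - exp(12*y)))/3


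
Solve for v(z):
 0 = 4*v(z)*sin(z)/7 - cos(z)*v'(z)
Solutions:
 v(z) = C1/cos(z)^(4/7)


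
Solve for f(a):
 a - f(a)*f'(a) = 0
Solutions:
 f(a) = -sqrt(C1 + a^2)
 f(a) = sqrt(C1 + a^2)


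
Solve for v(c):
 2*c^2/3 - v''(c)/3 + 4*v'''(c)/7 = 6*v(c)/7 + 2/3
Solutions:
 v(c) = C1*exp(c*(-(108*sqrt(107034) + 35335)^(1/3) - 49/(108*sqrt(107034) + 35335)^(1/3) + 14)/72)*sin(sqrt(3)*c*(-(108*sqrt(107034) + 35335)^(1/3) + 49/(108*sqrt(107034) + 35335)^(1/3))/72) + C2*exp(c*(-(108*sqrt(107034) + 35335)^(1/3) - 49/(108*sqrt(107034) + 35335)^(1/3) + 14)/72)*cos(sqrt(3)*c*(-(108*sqrt(107034) + 35335)^(1/3) + 49/(108*sqrt(107034) + 35335)^(1/3))/72) + C3*exp(c*(49/(108*sqrt(107034) + 35335)^(1/3) + 7 + (108*sqrt(107034) + 35335)^(1/3))/36) + 7*c^2/9 - 112/81


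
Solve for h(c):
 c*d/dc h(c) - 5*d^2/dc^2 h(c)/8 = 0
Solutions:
 h(c) = C1 + C2*erfi(2*sqrt(5)*c/5)


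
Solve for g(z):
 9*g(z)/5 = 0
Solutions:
 g(z) = 0


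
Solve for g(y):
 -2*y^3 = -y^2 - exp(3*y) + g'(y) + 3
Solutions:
 g(y) = C1 - y^4/2 + y^3/3 - 3*y + exp(3*y)/3


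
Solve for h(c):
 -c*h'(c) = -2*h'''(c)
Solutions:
 h(c) = C1 + Integral(C2*airyai(2^(2/3)*c/2) + C3*airybi(2^(2/3)*c/2), c)


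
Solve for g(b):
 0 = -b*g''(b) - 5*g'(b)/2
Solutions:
 g(b) = C1 + C2/b^(3/2)


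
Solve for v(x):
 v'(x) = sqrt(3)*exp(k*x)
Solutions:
 v(x) = C1 + sqrt(3)*exp(k*x)/k


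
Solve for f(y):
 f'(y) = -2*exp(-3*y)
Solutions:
 f(y) = C1 + 2*exp(-3*y)/3


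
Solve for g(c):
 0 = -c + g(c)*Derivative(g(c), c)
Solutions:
 g(c) = -sqrt(C1 + c^2)
 g(c) = sqrt(C1 + c^2)


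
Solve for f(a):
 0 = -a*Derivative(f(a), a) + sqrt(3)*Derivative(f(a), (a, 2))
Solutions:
 f(a) = C1 + C2*erfi(sqrt(2)*3^(3/4)*a/6)


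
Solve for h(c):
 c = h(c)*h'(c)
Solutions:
 h(c) = -sqrt(C1 + c^2)
 h(c) = sqrt(C1 + c^2)


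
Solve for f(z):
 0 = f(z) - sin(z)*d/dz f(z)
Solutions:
 f(z) = C1*sqrt(cos(z) - 1)/sqrt(cos(z) + 1)


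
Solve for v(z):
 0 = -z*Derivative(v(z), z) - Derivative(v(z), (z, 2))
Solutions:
 v(z) = C1 + C2*erf(sqrt(2)*z/2)


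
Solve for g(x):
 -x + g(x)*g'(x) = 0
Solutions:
 g(x) = -sqrt(C1 + x^2)
 g(x) = sqrt(C1 + x^2)


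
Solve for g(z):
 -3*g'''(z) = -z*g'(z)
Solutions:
 g(z) = C1 + Integral(C2*airyai(3^(2/3)*z/3) + C3*airybi(3^(2/3)*z/3), z)


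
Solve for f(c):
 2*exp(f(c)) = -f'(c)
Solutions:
 f(c) = log(1/(C1 + 2*c))


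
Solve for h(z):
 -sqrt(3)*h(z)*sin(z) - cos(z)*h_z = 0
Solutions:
 h(z) = C1*cos(z)^(sqrt(3))


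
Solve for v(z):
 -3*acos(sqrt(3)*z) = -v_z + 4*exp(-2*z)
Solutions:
 v(z) = C1 + 3*z*acos(sqrt(3)*z) - sqrt(3)*sqrt(1 - 3*z^2) - 2*exp(-2*z)


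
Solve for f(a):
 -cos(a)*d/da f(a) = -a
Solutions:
 f(a) = C1 + Integral(a/cos(a), a)


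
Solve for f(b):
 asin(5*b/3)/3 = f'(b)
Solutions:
 f(b) = C1 + b*asin(5*b/3)/3 + sqrt(9 - 25*b^2)/15


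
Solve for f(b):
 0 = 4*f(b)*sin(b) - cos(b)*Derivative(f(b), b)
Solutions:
 f(b) = C1/cos(b)^4


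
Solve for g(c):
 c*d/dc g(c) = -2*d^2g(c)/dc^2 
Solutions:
 g(c) = C1 + C2*erf(c/2)


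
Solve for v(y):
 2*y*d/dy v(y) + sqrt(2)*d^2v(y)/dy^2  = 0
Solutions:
 v(y) = C1 + C2*erf(2^(3/4)*y/2)


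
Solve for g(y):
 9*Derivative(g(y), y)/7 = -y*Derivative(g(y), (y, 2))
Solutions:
 g(y) = C1 + C2/y^(2/7)


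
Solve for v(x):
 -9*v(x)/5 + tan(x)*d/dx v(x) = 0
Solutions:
 v(x) = C1*sin(x)^(9/5)


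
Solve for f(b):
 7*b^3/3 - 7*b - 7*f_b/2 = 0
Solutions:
 f(b) = C1 + b^4/6 - b^2


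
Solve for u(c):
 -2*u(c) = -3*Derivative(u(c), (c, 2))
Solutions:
 u(c) = C1*exp(-sqrt(6)*c/3) + C2*exp(sqrt(6)*c/3)


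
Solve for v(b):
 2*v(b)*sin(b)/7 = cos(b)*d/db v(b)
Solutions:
 v(b) = C1/cos(b)^(2/7)


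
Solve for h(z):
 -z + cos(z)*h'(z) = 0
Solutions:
 h(z) = C1 + Integral(z/cos(z), z)


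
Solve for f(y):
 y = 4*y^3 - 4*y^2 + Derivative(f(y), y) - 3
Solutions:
 f(y) = C1 - y^4 + 4*y^3/3 + y^2/2 + 3*y


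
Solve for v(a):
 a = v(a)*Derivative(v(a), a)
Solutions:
 v(a) = -sqrt(C1 + a^2)
 v(a) = sqrt(C1 + a^2)


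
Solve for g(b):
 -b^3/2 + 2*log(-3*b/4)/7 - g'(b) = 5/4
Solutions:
 g(b) = C1 - b^4/8 + 2*b*log(-b)/7 + b*(-43 - 16*log(2) + 8*log(3))/28


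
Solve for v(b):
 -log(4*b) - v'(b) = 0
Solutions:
 v(b) = C1 - b*log(b) - b*log(4) + b


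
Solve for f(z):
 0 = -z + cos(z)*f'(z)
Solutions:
 f(z) = C1 + Integral(z/cos(z), z)


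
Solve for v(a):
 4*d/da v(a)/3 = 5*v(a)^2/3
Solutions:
 v(a) = -4/(C1 + 5*a)


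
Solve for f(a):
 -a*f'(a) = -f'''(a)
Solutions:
 f(a) = C1 + Integral(C2*airyai(a) + C3*airybi(a), a)


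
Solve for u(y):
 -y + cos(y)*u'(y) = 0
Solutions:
 u(y) = C1 + Integral(y/cos(y), y)


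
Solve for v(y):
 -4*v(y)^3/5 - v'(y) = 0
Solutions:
 v(y) = -sqrt(10)*sqrt(-1/(C1 - 4*y))/2
 v(y) = sqrt(10)*sqrt(-1/(C1 - 4*y))/2


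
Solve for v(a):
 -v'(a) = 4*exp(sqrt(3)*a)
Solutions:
 v(a) = C1 - 4*sqrt(3)*exp(sqrt(3)*a)/3


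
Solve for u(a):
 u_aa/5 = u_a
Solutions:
 u(a) = C1 + C2*exp(5*a)


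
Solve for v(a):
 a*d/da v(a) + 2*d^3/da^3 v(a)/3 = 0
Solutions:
 v(a) = C1 + Integral(C2*airyai(-2^(2/3)*3^(1/3)*a/2) + C3*airybi(-2^(2/3)*3^(1/3)*a/2), a)


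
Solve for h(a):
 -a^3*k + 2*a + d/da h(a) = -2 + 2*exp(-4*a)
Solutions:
 h(a) = C1 + a^4*k/4 - a^2 - 2*a - exp(-4*a)/2


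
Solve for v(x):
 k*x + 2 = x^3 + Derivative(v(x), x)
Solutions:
 v(x) = C1 + k*x^2/2 - x^4/4 + 2*x


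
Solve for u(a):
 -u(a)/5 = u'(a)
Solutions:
 u(a) = C1*exp(-a/5)


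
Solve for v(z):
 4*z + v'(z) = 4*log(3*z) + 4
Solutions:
 v(z) = C1 - 2*z^2 + 4*z*log(z) + z*log(81)


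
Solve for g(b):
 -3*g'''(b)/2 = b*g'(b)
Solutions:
 g(b) = C1 + Integral(C2*airyai(-2^(1/3)*3^(2/3)*b/3) + C3*airybi(-2^(1/3)*3^(2/3)*b/3), b)


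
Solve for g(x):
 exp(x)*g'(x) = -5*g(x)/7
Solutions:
 g(x) = C1*exp(5*exp(-x)/7)


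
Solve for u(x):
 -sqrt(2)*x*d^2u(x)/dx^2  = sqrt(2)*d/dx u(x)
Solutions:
 u(x) = C1 + C2*log(x)


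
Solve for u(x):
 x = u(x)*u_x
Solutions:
 u(x) = -sqrt(C1 + x^2)
 u(x) = sqrt(C1 + x^2)


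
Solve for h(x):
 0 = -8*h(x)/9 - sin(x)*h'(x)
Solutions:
 h(x) = C1*(cos(x) + 1)^(4/9)/(cos(x) - 1)^(4/9)


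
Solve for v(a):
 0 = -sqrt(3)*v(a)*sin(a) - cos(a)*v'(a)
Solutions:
 v(a) = C1*cos(a)^(sqrt(3))


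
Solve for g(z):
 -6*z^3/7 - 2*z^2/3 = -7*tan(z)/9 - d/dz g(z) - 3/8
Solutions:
 g(z) = C1 + 3*z^4/14 + 2*z^3/9 - 3*z/8 + 7*log(cos(z))/9


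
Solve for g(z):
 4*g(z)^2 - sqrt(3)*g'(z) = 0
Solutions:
 g(z) = -3/(C1 + 4*sqrt(3)*z)


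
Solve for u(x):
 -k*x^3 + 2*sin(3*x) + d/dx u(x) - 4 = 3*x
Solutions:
 u(x) = C1 + k*x^4/4 + 3*x^2/2 + 4*x + 2*cos(3*x)/3


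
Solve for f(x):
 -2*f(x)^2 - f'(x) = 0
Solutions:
 f(x) = 1/(C1 + 2*x)


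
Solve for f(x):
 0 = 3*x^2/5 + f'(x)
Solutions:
 f(x) = C1 - x^3/5


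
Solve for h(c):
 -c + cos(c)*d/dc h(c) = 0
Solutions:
 h(c) = C1 + Integral(c/cos(c), c)


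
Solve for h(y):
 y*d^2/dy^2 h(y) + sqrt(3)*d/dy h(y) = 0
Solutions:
 h(y) = C1 + C2*y^(1 - sqrt(3))


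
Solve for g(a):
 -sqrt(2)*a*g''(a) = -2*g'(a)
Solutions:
 g(a) = C1 + C2*a^(1 + sqrt(2))


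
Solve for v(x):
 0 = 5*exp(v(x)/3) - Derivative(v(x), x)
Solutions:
 v(x) = 3*log(-1/(C1 + 5*x)) + 3*log(3)


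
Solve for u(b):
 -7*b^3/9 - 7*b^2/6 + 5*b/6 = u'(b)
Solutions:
 u(b) = C1 - 7*b^4/36 - 7*b^3/18 + 5*b^2/12


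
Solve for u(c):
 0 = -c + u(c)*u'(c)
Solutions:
 u(c) = -sqrt(C1 + c^2)
 u(c) = sqrt(C1 + c^2)


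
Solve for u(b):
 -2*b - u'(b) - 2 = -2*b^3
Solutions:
 u(b) = C1 + b^4/2 - b^2 - 2*b


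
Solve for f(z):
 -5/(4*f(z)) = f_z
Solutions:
 f(z) = -sqrt(C1 - 10*z)/2
 f(z) = sqrt(C1 - 10*z)/2


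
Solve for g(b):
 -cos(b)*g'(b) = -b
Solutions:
 g(b) = C1 + Integral(b/cos(b), b)


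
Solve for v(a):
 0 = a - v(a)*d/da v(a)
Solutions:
 v(a) = -sqrt(C1 + a^2)
 v(a) = sqrt(C1 + a^2)


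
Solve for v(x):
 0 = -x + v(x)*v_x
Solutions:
 v(x) = -sqrt(C1 + x^2)
 v(x) = sqrt(C1 + x^2)


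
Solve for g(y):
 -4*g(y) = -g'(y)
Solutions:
 g(y) = C1*exp(4*y)


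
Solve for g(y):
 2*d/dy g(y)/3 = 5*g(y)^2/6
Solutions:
 g(y) = -4/(C1 + 5*y)


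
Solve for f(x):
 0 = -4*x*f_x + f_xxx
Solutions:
 f(x) = C1 + Integral(C2*airyai(2^(2/3)*x) + C3*airybi(2^(2/3)*x), x)


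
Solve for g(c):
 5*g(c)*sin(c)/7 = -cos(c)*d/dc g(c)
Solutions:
 g(c) = C1*cos(c)^(5/7)


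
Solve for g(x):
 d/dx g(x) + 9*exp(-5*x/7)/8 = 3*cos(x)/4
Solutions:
 g(x) = C1 + 3*sin(x)/4 + 63*exp(-5*x/7)/40


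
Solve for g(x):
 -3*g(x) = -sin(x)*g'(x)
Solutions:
 g(x) = C1*(cos(x) - 1)^(3/2)/(cos(x) + 1)^(3/2)


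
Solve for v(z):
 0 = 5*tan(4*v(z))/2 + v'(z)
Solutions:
 v(z) = -asin(C1*exp(-10*z))/4 + pi/4
 v(z) = asin(C1*exp(-10*z))/4


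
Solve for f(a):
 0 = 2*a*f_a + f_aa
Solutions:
 f(a) = C1 + C2*erf(a)


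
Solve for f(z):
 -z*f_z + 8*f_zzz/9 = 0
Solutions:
 f(z) = C1 + Integral(C2*airyai(3^(2/3)*z/2) + C3*airybi(3^(2/3)*z/2), z)


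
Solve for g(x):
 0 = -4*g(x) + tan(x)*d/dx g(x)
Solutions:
 g(x) = C1*sin(x)^4


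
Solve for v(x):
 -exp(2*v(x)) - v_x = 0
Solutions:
 v(x) = log(-sqrt(-1/(C1 - x))) - log(2)/2
 v(x) = log(-1/(C1 - x))/2 - log(2)/2


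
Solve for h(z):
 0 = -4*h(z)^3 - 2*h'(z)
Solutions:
 h(z) = -sqrt(2)*sqrt(-1/(C1 - 2*z))/2
 h(z) = sqrt(2)*sqrt(-1/(C1 - 2*z))/2


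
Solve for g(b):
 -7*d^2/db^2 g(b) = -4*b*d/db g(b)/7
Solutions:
 g(b) = C1 + C2*erfi(sqrt(2)*b/7)


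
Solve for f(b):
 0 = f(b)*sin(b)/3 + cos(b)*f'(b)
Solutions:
 f(b) = C1*cos(b)^(1/3)


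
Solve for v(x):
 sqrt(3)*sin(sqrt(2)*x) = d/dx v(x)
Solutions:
 v(x) = C1 - sqrt(6)*cos(sqrt(2)*x)/2


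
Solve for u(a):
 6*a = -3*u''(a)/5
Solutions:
 u(a) = C1 + C2*a - 5*a^3/3


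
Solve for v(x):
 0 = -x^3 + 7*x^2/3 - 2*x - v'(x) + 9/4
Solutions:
 v(x) = C1 - x^4/4 + 7*x^3/9 - x^2 + 9*x/4


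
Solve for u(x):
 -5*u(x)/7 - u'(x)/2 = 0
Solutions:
 u(x) = C1*exp(-10*x/7)


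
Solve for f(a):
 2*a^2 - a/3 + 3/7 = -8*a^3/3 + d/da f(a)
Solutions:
 f(a) = C1 + 2*a^4/3 + 2*a^3/3 - a^2/6 + 3*a/7


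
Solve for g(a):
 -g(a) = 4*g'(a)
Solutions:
 g(a) = C1*exp(-a/4)


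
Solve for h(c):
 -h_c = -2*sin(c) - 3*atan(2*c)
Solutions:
 h(c) = C1 + 3*c*atan(2*c) - 3*log(4*c^2 + 1)/4 - 2*cos(c)


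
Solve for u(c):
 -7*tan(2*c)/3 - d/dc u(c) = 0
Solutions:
 u(c) = C1 + 7*log(cos(2*c))/6


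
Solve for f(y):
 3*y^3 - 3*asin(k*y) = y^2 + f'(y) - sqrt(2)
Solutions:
 f(y) = C1 + 3*y^4/4 - y^3/3 + sqrt(2)*y - 3*Piecewise((y*asin(k*y) + sqrt(-k^2*y^2 + 1)/k, Ne(k, 0)), (0, True))


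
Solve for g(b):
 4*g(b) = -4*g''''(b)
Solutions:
 g(b) = (C1*sin(sqrt(2)*b/2) + C2*cos(sqrt(2)*b/2))*exp(-sqrt(2)*b/2) + (C3*sin(sqrt(2)*b/2) + C4*cos(sqrt(2)*b/2))*exp(sqrt(2)*b/2)


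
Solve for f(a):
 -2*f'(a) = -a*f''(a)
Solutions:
 f(a) = C1 + C2*a^3


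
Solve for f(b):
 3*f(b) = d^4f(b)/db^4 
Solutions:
 f(b) = C1*exp(-3^(1/4)*b) + C2*exp(3^(1/4)*b) + C3*sin(3^(1/4)*b) + C4*cos(3^(1/4)*b)


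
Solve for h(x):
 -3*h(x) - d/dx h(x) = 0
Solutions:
 h(x) = C1*exp(-3*x)


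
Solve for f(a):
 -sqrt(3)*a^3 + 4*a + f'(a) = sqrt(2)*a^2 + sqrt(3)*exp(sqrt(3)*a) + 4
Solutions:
 f(a) = C1 + sqrt(3)*a^4/4 + sqrt(2)*a^3/3 - 2*a^2 + 4*a + exp(sqrt(3)*a)


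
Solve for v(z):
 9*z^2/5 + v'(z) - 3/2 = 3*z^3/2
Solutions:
 v(z) = C1 + 3*z^4/8 - 3*z^3/5 + 3*z/2


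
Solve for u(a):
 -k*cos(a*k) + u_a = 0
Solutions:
 u(a) = C1 + sin(a*k)


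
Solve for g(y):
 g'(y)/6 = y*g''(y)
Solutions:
 g(y) = C1 + C2*y^(7/6)


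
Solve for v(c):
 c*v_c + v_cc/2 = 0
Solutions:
 v(c) = C1 + C2*erf(c)


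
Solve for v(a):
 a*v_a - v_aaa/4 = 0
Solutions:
 v(a) = C1 + Integral(C2*airyai(2^(2/3)*a) + C3*airybi(2^(2/3)*a), a)


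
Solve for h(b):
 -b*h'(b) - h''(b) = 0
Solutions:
 h(b) = C1 + C2*erf(sqrt(2)*b/2)


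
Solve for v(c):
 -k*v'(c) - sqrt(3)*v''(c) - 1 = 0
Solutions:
 v(c) = C1 + C2*exp(-sqrt(3)*c*k/3) - c/k


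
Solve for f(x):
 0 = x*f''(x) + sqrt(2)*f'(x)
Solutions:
 f(x) = C1 + C2*x^(1 - sqrt(2))


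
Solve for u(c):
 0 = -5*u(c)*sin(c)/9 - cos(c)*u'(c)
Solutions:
 u(c) = C1*cos(c)^(5/9)


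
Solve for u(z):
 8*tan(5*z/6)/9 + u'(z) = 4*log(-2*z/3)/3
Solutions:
 u(z) = C1 + 4*z*log(-z)/3 - 4*z*log(3)/3 - 4*z/3 + 4*z*log(2)/3 + 16*log(cos(5*z/6))/15


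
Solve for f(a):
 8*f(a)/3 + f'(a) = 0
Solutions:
 f(a) = C1*exp(-8*a/3)


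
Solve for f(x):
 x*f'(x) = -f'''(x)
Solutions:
 f(x) = C1 + Integral(C2*airyai(-x) + C3*airybi(-x), x)


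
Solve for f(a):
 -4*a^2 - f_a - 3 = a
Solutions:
 f(a) = C1 - 4*a^3/3 - a^2/2 - 3*a


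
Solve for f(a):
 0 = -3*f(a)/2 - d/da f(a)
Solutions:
 f(a) = C1*exp(-3*a/2)


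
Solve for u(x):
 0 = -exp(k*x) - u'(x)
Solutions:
 u(x) = C1 - exp(k*x)/k


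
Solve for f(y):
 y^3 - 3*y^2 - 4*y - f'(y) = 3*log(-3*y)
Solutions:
 f(y) = C1 + y^4/4 - y^3 - 2*y^2 - 3*y*log(-y) + 3*y*(1 - log(3))


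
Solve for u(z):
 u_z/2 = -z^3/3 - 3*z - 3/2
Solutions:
 u(z) = C1 - z^4/6 - 3*z^2 - 3*z


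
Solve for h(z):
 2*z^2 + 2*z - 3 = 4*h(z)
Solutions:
 h(z) = z^2/2 + z/2 - 3/4


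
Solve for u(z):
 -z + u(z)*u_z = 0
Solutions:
 u(z) = -sqrt(C1 + z^2)
 u(z) = sqrt(C1 + z^2)


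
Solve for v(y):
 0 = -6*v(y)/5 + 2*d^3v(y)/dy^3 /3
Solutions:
 v(y) = C3*exp(15^(2/3)*y/5) + (C1*sin(3*3^(1/6)*5^(2/3)*y/10) + C2*cos(3*3^(1/6)*5^(2/3)*y/10))*exp(-15^(2/3)*y/10)


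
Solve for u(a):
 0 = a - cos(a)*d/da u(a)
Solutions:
 u(a) = C1 + Integral(a/cos(a), a)


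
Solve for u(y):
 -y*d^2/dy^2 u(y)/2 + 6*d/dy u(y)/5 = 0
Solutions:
 u(y) = C1 + C2*y^(17/5)


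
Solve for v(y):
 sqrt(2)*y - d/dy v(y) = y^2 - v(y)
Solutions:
 v(y) = C1*exp(y) + y^2 - sqrt(2)*y + 2*y - sqrt(2) + 2


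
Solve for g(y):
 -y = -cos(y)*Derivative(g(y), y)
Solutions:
 g(y) = C1 + Integral(y/cos(y), y)


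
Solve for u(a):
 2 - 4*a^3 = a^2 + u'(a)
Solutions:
 u(a) = C1 - a^4 - a^3/3 + 2*a


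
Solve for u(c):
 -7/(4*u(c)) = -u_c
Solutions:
 u(c) = -sqrt(C1 + 14*c)/2
 u(c) = sqrt(C1 + 14*c)/2


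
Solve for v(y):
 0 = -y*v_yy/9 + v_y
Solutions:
 v(y) = C1 + C2*y^10


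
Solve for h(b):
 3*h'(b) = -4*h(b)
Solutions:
 h(b) = C1*exp(-4*b/3)


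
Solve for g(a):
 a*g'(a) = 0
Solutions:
 g(a) = C1


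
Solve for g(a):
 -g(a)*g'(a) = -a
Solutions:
 g(a) = -sqrt(C1 + a^2)
 g(a) = sqrt(C1 + a^2)


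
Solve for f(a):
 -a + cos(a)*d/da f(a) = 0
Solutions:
 f(a) = C1 + Integral(a/cos(a), a)


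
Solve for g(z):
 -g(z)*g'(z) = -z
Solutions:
 g(z) = -sqrt(C1 + z^2)
 g(z) = sqrt(C1 + z^2)


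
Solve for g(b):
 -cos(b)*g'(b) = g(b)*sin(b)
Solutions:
 g(b) = C1*cos(b)


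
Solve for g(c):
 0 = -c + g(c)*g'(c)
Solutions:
 g(c) = -sqrt(C1 + c^2)
 g(c) = sqrt(C1 + c^2)


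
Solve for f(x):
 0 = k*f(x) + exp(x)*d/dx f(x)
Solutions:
 f(x) = C1*exp(k*exp(-x))


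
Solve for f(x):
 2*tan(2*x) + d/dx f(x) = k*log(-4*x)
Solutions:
 f(x) = C1 + k*x*(log(-x) - 1) + 2*k*x*log(2) + log(cos(2*x))


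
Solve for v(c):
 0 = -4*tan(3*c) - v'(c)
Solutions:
 v(c) = C1 + 4*log(cos(3*c))/3


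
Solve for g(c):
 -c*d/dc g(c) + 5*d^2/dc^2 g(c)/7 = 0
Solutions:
 g(c) = C1 + C2*erfi(sqrt(70)*c/10)


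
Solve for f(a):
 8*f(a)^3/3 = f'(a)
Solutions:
 f(a) = -sqrt(6)*sqrt(-1/(C1 + 8*a))/2
 f(a) = sqrt(6)*sqrt(-1/(C1 + 8*a))/2


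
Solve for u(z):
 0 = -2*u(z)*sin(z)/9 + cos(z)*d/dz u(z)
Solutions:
 u(z) = C1/cos(z)^(2/9)


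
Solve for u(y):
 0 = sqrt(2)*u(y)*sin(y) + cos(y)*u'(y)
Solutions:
 u(y) = C1*cos(y)^(sqrt(2))


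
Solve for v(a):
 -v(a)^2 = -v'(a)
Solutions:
 v(a) = -1/(C1 + a)


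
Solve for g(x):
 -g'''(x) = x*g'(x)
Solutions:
 g(x) = C1 + Integral(C2*airyai(-x) + C3*airybi(-x), x)


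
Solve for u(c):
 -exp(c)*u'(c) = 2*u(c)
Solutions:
 u(c) = C1*exp(2*exp(-c))


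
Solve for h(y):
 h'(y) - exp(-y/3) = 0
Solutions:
 h(y) = C1 - 3*exp(-y/3)


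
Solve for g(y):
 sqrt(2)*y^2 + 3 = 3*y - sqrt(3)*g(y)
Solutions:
 g(y) = -sqrt(6)*y^2/3 + sqrt(3)*y - sqrt(3)


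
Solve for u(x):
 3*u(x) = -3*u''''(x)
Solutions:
 u(x) = (C1*sin(sqrt(2)*x/2) + C2*cos(sqrt(2)*x/2))*exp(-sqrt(2)*x/2) + (C3*sin(sqrt(2)*x/2) + C4*cos(sqrt(2)*x/2))*exp(sqrt(2)*x/2)


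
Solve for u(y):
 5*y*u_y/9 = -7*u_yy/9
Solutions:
 u(y) = C1 + C2*erf(sqrt(70)*y/14)


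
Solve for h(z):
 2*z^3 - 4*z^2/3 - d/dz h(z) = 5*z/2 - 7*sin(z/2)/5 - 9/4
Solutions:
 h(z) = C1 + z^4/2 - 4*z^3/9 - 5*z^2/4 + 9*z/4 - 14*cos(z/2)/5


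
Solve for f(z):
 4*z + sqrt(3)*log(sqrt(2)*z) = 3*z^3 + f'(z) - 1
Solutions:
 f(z) = C1 - 3*z^4/4 + 2*z^2 + sqrt(3)*z*log(z) - sqrt(3)*z + sqrt(3)*z*log(2)/2 + z


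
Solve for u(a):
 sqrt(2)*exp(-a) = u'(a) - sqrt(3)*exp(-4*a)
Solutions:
 u(a) = C1 - sqrt(2)*exp(-a) - sqrt(3)*exp(-4*a)/4


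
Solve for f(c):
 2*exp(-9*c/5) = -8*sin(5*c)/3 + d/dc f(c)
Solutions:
 f(c) = C1 - 8*cos(5*c)/15 - 10*exp(-9*c/5)/9


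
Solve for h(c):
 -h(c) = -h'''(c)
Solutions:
 h(c) = C3*exp(c) + (C1*sin(sqrt(3)*c/2) + C2*cos(sqrt(3)*c/2))*exp(-c/2)


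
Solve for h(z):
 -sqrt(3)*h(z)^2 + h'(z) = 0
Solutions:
 h(z) = -1/(C1 + sqrt(3)*z)


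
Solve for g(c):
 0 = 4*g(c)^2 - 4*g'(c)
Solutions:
 g(c) = -1/(C1 + c)


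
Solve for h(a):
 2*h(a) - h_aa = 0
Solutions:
 h(a) = C1*exp(-sqrt(2)*a) + C2*exp(sqrt(2)*a)


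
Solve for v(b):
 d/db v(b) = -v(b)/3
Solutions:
 v(b) = C1*exp(-b/3)


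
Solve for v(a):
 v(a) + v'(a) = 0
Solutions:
 v(a) = C1*exp(-a)


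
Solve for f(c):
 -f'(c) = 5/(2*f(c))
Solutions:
 f(c) = -sqrt(C1 - 5*c)
 f(c) = sqrt(C1 - 5*c)


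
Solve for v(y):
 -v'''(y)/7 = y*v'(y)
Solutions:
 v(y) = C1 + Integral(C2*airyai(-7^(1/3)*y) + C3*airybi(-7^(1/3)*y), y)


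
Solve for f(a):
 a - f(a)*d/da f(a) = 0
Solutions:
 f(a) = -sqrt(C1 + a^2)
 f(a) = sqrt(C1 + a^2)


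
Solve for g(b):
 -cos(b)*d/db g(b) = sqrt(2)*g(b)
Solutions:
 g(b) = C1*(sin(b) - 1)^(sqrt(2)/2)/(sin(b) + 1)^(sqrt(2)/2)


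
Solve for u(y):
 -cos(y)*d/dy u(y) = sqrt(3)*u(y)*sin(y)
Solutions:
 u(y) = C1*cos(y)^(sqrt(3))


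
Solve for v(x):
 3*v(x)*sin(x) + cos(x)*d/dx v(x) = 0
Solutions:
 v(x) = C1*cos(x)^3


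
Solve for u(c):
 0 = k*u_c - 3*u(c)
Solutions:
 u(c) = C1*exp(3*c/k)


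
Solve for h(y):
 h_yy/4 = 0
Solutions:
 h(y) = C1 + C2*y


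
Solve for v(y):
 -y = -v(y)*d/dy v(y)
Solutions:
 v(y) = -sqrt(C1 + y^2)
 v(y) = sqrt(C1 + y^2)


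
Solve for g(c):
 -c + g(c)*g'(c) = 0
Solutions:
 g(c) = -sqrt(C1 + c^2)
 g(c) = sqrt(C1 + c^2)


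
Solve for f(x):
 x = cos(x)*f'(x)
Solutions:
 f(x) = C1 + Integral(x/cos(x), x)


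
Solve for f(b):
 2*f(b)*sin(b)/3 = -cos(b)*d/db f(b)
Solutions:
 f(b) = C1*cos(b)^(2/3)


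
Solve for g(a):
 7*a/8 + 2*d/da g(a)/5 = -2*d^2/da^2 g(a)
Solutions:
 g(a) = C1 + C2*exp(-a/5) - 35*a^2/32 + 175*a/16


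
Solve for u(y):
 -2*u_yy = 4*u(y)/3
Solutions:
 u(y) = C1*sin(sqrt(6)*y/3) + C2*cos(sqrt(6)*y/3)


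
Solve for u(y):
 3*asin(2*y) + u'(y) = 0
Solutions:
 u(y) = C1 - 3*y*asin(2*y) - 3*sqrt(1 - 4*y^2)/2


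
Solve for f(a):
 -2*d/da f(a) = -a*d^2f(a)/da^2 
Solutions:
 f(a) = C1 + C2*a^3


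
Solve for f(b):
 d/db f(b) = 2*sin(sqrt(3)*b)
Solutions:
 f(b) = C1 - 2*sqrt(3)*cos(sqrt(3)*b)/3


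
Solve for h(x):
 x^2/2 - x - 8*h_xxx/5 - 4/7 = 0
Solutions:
 h(x) = C1 + C2*x + C3*x^2 + x^5/192 - 5*x^4/192 - 5*x^3/84


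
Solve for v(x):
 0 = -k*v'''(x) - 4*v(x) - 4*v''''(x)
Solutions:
 v(x) = C1*exp(x*(-3*k - sqrt(3)*sqrt(3*k^2 + 16*6^(1/3)*(9*k^2 + sqrt(3)*sqrt(27*k^4 - 65536))^(1/3) + 512*6^(2/3)/(9*k^2 + sqrt(3)*sqrt(27*k^4 - 65536))^(1/3)) + sqrt(6)*sqrt(3*sqrt(3)*k^3/sqrt(3*k^2 + 16*6^(1/3)*(9*k^2 + sqrt(3)*sqrt(27*k^4 - 65536))^(1/3) + 512*6^(2/3)/(9*k^2 + sqrt(3)*sqrt(27*k^4 - 65536))^(1/3)) + 3*k^2 - 8*6^(1/3)*(9*k^2 + sqrt(3)*sqrt(27*k^4 - 65536))^(1/3) - 256*6^(2/3)/(9*k^2 + sqrt(3)*sqrt(27*k^4 - 65536))^(1/3)))/48) + C2*exp(x*(-3*k + sqrt(3)*sqrt(3*k^2 + 16*6^(1/3)*(9*k^2 + sqrt(3)*sqrt(27*k^4 - 65536))^(1/3) + 512*6^(2/3)/(9*k^2 + sqrt(3)*sqrt(27*k^4 - 65536))^(1/3)) - sqrt(6)*sqrt(-3*sqrt(3)*k^3/sqrt(3*k^2 + 16*6^(1/3)*(9*k^2 + sqrt(3)*sqrt(27*k^4 - 65536))^(1/3) + 512*6^(2/3)/(9*k^2 + sqrt(3)*sqrt(27*k^4 - 65536))^(1/3)) + 3*k^2 - 8*6^(1/3)*(9*k^2 + sqrt(3)*sqrt(27*k^4 - 65536))^(1/3) - 256*6^(2/3)/(9*k^2 + sqrt(3)*sqrt(27*k^4 - 65536))^(1/3)))/48) + C3*exp(x*(-3*k + sqrt(3)*sqrt(3*k^2 + 16*6^(1/3)*(9*k^2 + sqrt(3)*sqrt(27*k^4 - 65536))^(1/3) + 512*6^(2/3)/(9*k^2 + sqrt(3)*sqrt(27*k^4 - 65536))^(1/3)) + sqrt(6)*sqrt(-3*sqrt(3)*k^3/sqrt(3*k^2 + 16*6^(1/3)*(9*k^2 + sqrt(3)*sqrt(27*k^4 - 65536))^(1/3) + 512*6^(2/3)/(9*k^2 + sqrt(3)*sqrt(27*k^4 - 65536))^(1/3)) + 3*k^2 - 8*6^(1/3)*(9*k^2 + sqrt(3)*sqrt(27*k^4 - 65536))^(1/3) - 256*6^(2/3)/(9*k^2 + sqrt(3)*sqrt(27*k^4 - 65536))^(1/3)))/48) + C4*exp(-x*(3*k + sqrt(3)*sqrt(3*k^2 + 16*6^(1/3)*(9*k^2 + sqrt(3)*sqrt(27*k^4 - 65536))^(1/3) + 512*6^(2/3)/(9*k^2 + sqrt(3)*sqrt(27*k^4 - 65536))^(1/3)) + sqrt(6)*sqrt(3*sqrt(3)*k^3/sqrt(3*k^2 + 16*6^(1/3)*(9*k^2 + sqrt(3)*sqrt(27*k^4 - 65536))^(1/3) + 512*6^(2/3)/(9*k^2 + sqrt(3)*sqrt(27*k^4 - 65536))^(1/3)) + 3*k^2 - 8*6^(1/3)*(9*k^2 + sqrt(3)*sqrt(27*k^4 - 65536))^(1/3) - 256*6^(2/3)/(9*k^2 + sqrt(3)*sqrt(27*k^4 - 65536))^(1/3)))/48)


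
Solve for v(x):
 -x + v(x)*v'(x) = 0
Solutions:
 v(x) = -sqrt(C1 + x^2)
 v(x) = sqrt(C1 + x^2)


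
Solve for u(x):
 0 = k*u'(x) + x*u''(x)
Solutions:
 u(x) = C1 + x^(1 - re(k))*(C2*sin(log(x)*Abs(im(k))) + C3*cos(log(x)*im(k)))


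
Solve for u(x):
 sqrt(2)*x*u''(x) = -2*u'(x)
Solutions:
 u(x) = C1 + C2*x^(1 - sqrt(2))


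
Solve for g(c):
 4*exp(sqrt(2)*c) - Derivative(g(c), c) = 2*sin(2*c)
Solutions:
 g(c) = C1 + 2*sqrt(2)*exp(sqrt(2)*c) + cos(2*c)


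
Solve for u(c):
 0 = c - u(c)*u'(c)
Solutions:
 u(c) = -sqrt(C1 + c^2)
 u(c) = sqrt(C1 + c^2)


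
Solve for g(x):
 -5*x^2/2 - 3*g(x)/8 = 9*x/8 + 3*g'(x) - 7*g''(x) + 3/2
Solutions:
 g(x) = C1*exp(x*(6 - sqrt(78))/28) + C2*exp(x*(6 + sqrt(78))/28) - 20*x^2/3 + 311*x/3 - 9740/9


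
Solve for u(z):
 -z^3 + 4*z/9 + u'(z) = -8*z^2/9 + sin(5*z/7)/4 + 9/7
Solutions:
 u(z) = C1 + z^4/4 - 8*z^3/27 - 2*z^2/9 + 9*z/7 - 7*cos(5*z/7)/20


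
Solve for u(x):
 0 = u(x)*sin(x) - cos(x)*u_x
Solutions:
 u(x) = C1/cos(x)


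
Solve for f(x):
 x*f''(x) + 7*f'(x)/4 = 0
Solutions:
 f(x) = C1 + C2/x^(3/4)


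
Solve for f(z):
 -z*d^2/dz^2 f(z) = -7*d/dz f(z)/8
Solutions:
 f(z) = C1 + C2*z^(15/8)


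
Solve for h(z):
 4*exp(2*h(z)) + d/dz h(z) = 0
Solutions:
 h(z) = log(-sqrt(-1/(C1 - 4*z))) - log(2)/2
 h(z) = log(-1/(C1 - 4*z))/2 - log(2)/2


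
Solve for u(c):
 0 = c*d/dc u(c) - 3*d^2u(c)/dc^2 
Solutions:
 u(c) = C1 + C2*erfi(sqrt(6)*c/6)


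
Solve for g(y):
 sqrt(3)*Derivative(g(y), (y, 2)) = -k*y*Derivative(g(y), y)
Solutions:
 g(y) = Piecewise((-sqrt(2)*3^(1/4)*sqrt(pi)*C1*erf(sqrt(2)*3^(3/4)*sqrt(k)*y/6)/(2*sqrt(k)) - C2, (k > 0) | (k < 0)), (-C1*y - C2, True))


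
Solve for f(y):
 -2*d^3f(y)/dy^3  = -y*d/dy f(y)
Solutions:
 f(y) = C1 + Integral(C2*airyai(2^(2/3)*y/2) + C3*airybi(2^(2/3)*y/2), y)


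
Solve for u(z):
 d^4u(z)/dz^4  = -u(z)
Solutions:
 u(z) = (C1*sin(sqrt(2)*z/2) + C2*cos(sqrt(2)*z/2))*exp(-sqrt(2)*z/2) + (C3*sin(sqrt(2)*z/2) + C4*cos(sqrt(2)*z/2))*exp(sqrt(2)*z/2)


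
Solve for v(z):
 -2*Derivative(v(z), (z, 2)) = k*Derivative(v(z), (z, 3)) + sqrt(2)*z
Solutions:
 v(z) = C1 + C2*z + C3*exp(-2*z/k) + sqrt(2)*k*z^2/8 - sqrt(2)*z^3/12


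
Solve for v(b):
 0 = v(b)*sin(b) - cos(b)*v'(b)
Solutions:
 v(b) = C1/cos(b)


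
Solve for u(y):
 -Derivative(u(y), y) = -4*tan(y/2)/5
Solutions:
 u(y) = C1 - 8*log(cos(y/2))/5


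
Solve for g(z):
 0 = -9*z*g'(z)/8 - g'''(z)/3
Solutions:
 g(z) = C1 + Integral(C2*airyai(-3*z/2) + C3*airybi(-3*z/2), z)


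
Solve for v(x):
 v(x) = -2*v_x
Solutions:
 v(x) = C1*exp(-x/2)


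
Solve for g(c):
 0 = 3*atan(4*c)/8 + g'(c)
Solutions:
 g(c) = C1 - 3*c*atan(4*c)/8 + 3*log(16*c^2 + 1)/64


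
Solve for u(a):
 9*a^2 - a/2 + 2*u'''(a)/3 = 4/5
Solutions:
 u(a) = C1 + C2*a + C3*a^2 - 9*a^5/40 + a^4/32 + a^3/5


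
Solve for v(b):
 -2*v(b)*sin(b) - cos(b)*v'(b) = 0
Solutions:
 v(b) = C1*cos(b)^2


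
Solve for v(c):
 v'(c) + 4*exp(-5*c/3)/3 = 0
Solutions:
 v(c) = C1 + 4*exp(-5*c/3)/5


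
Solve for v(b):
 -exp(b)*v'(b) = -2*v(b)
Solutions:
 v(b) = C1*exp(-2*exp(-b))


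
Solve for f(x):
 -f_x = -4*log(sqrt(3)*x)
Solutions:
 f(x) = C1 + 4*x*log(x) - 4*x + x*log(9)


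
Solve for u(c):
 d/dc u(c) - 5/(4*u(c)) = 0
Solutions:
 u(c) = -sqrt(C1 + 10*c)/2
 u(c) = sqrt(C1 + 10*c)/2


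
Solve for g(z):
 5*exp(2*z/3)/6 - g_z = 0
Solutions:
 g(z) = C1 + 5*exp(2*z/3)/4


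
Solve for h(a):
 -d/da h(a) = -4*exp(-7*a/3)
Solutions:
 h(a) = C1 - 12*exp(-7*a/3)/7


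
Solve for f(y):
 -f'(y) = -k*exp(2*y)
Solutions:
 f(y) = C1 + k*exp(2*y)/2


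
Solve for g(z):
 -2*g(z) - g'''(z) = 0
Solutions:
 g(z) = C3*exp(-2^(1/3)*z) + (C1*sin(2^(1/3)*sqrt(3)*z/2) + C2*cos(2^(1/3)*sqrt(3)*z/2))*exp(2^(1/3)*z/2)


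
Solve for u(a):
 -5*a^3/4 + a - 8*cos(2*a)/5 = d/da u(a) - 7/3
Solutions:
 u(a) = C1 - 5*a^4/16 + a^2/2 + 7*a/3 - 8*sin(a)*cos(a)/5


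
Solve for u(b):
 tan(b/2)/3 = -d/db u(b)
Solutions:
 u(b) = C1 + 2*log(cos(b/2))/3


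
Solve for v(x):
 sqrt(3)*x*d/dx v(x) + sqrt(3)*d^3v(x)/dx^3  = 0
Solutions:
 v(x) = C1 + Integral(C2*airyai(-x) + C3*airybi(-x), x)


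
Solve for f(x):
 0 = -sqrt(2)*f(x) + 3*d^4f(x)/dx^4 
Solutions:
 f(x) = C1*exp(-2^(1/8)*3^(3/4)*x/3) + C2*exp(2^(1/8)*3^(3/4)*x/3) + C3*sin(2^(1/8)*3^(3/4)*x/3) + C4*cos(2^(1/8)*3^(3/4)*x/3)


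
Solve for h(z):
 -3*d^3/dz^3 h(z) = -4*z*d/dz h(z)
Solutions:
 h(z) = C1 + Integral(C2*airyai(6^(2/3)*z/3) + C3*airybi(6^(2/3)*z/3), z)


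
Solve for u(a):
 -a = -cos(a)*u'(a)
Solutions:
 u(a) = C1 + Integral(a/cos(a), a)


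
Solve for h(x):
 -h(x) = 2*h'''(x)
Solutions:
 h(x) = C3*exp(-2^(2/3)*x/2) + (C1*sin(2^(2/3)*sqrt(3)*x/4) + C2*cos(2^(2/3)*sqrt(3)*x/4))*exp(2^(2/3)*x/4)


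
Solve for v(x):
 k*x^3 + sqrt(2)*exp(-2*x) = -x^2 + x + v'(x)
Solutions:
 v(x) = C1 + k*x^4/4 + x^3/3 - x^2/2 - sqrt(2)*exp(-2*x)/2


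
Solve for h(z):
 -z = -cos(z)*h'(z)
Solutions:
 h(z) = C1 + Integral(z/cos(z), z)


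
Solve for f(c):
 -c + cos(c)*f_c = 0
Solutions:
 f(c) = C1 + Integral(c/cos(c), c)


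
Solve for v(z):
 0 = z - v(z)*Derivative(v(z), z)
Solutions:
 v(z) = -sqrt(C1 + z^2)
 v(z) = sqrt(C1 + z^2)


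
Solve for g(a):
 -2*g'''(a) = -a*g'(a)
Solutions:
 g(a) = C1 + Integral(C2*airyai(2^(2/3)*a/2) + C3*airybi(2^(2/3)*a/2), a)


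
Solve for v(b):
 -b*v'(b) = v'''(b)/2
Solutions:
 v(b) = C1 + Integral(C2*airyai(-2^(1/3)*b) + C3*airybi(-2^(1/3)*b), b)


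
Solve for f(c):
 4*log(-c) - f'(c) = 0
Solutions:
 f(c) = C1 + 4*c*log(-c) - 4*c


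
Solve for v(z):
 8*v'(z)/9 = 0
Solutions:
 v(z) = C1


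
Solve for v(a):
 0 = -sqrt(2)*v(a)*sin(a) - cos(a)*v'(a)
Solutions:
 v(a) = C1*cos(a)^(sqrt(2))
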